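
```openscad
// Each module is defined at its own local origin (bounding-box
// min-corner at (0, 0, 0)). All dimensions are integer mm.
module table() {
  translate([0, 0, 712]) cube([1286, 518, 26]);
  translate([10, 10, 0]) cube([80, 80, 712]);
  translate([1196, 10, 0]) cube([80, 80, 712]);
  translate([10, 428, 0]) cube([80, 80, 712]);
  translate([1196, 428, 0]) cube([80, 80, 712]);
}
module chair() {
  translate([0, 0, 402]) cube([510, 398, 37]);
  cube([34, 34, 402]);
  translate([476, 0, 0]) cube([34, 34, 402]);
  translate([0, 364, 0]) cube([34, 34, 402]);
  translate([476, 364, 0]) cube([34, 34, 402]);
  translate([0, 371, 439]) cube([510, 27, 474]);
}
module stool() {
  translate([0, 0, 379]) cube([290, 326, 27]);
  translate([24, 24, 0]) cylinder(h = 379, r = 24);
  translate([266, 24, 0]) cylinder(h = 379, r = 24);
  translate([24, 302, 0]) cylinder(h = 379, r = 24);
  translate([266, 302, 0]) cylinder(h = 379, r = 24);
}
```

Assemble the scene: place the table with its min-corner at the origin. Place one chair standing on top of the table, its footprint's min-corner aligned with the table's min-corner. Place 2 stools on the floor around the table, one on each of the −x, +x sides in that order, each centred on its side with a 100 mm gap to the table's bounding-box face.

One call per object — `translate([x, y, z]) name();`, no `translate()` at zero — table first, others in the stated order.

table();
translate([0, 0, 738]) chair();
translate([-390, 96, 0]) stool();
translate([1386, 96, 0]) stool();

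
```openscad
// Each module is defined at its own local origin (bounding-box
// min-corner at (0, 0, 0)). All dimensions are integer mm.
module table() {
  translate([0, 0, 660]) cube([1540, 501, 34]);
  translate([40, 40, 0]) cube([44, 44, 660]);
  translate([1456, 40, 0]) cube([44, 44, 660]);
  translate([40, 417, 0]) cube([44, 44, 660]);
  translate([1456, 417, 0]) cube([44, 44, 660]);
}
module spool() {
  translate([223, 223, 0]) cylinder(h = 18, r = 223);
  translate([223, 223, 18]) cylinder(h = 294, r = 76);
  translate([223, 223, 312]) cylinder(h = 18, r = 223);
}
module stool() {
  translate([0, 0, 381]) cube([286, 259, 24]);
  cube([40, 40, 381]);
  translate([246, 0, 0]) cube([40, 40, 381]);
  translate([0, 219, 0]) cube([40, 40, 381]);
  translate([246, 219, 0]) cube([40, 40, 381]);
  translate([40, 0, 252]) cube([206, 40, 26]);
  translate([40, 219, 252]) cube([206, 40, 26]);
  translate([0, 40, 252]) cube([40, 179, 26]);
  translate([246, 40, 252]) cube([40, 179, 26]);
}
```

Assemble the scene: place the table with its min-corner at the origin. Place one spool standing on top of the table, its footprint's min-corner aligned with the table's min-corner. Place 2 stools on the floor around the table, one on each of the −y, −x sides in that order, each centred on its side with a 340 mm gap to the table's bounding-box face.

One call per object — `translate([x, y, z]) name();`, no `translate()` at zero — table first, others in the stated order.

table();
translate([0, 0, 694]) spool();
translate([627, -599, 0]) stool();
translate([-626, 121, 0]) stool();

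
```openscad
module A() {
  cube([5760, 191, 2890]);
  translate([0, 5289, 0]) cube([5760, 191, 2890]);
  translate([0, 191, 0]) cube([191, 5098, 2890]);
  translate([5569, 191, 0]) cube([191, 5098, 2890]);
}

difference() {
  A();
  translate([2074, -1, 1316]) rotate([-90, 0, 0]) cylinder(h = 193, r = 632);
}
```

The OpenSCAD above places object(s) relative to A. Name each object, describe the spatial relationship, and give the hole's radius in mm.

A is a house frame. The house frame has a circular hole through its front wall. The hole's radius is 632 mm.

The subtracted cylinder has r = 632 mm.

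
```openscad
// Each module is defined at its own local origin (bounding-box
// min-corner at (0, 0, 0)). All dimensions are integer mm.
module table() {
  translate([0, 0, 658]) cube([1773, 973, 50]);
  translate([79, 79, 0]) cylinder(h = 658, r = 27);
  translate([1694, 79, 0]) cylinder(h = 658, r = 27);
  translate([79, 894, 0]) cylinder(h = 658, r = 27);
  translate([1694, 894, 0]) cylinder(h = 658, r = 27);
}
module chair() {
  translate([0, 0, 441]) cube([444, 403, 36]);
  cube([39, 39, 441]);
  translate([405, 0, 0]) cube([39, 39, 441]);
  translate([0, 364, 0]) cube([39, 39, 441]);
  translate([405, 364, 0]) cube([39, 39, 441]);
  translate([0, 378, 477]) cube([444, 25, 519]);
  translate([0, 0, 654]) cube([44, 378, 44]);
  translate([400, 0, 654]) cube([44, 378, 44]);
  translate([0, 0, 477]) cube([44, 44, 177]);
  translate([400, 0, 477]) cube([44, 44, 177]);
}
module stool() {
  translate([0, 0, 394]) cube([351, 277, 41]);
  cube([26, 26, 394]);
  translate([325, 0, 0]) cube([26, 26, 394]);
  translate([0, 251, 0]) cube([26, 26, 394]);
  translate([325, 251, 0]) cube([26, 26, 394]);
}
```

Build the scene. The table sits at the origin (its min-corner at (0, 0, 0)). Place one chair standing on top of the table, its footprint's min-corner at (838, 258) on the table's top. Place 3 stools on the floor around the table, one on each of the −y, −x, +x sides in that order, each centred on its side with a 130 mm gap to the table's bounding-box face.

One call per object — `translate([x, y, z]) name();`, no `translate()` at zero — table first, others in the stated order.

table();
translate([838, 258, 708]) chair();
translate([711, -407, 0]) stool();
translate([-481, 348, 0]) stool();
translate([1903, 348, 0]) stool();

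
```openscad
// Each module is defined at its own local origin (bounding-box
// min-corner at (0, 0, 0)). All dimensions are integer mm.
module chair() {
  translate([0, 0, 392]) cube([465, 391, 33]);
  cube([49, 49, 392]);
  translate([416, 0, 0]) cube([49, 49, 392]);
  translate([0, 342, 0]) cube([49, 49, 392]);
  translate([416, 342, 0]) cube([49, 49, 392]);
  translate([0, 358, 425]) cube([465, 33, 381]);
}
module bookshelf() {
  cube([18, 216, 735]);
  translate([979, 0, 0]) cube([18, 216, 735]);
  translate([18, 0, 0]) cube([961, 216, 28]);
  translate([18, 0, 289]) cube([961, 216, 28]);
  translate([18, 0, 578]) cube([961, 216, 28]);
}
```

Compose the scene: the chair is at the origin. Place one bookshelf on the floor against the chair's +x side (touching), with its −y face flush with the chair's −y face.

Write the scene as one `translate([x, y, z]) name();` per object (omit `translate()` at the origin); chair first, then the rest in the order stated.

chair();
translate([465, 0, 0]) bookshelf();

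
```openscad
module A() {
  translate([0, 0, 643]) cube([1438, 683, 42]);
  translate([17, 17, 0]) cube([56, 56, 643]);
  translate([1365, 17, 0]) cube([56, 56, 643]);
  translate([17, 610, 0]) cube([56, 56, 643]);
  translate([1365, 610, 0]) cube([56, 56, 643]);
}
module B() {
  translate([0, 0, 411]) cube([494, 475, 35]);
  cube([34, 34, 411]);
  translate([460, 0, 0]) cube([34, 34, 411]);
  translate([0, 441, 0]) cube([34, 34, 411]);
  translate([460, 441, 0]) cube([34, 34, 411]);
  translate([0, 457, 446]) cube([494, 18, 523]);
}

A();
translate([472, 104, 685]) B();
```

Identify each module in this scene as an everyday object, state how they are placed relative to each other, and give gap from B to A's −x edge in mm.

The chair's min-x is at 472; the table's min-x is 0; gap = 472 mm.

A is a table. B is a chair. The chair is on top of the table, centred. The gap from the chair to the table's −x edge is 472 mm.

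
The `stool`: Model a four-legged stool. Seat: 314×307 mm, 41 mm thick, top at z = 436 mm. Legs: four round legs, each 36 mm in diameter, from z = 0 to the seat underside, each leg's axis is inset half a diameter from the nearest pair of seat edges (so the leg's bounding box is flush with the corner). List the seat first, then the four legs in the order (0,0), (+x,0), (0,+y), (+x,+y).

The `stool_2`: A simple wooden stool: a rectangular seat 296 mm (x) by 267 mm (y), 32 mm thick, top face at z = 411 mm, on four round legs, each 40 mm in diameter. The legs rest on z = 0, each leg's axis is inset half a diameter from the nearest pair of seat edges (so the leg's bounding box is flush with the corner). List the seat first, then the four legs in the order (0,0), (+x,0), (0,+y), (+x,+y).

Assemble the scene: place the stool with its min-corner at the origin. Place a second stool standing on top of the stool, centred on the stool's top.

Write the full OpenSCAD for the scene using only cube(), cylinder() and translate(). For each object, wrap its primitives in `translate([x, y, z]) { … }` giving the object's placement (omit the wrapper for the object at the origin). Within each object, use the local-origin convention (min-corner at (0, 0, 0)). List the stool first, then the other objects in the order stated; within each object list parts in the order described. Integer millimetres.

translate([0, 0, 395]) cube([314, 307, 41]);
translate([18, 18, 0]) cylinder(h = 395, r = 18);
translate([296, 18, 0]) cylinder(h = 395, r = 18);
translate([18, 289, 0]) cylinder(h = 395, r = 18);
translate([296, 289, 0]) cylinder(h = 395, r = 18);
translate([9, 20, 436]) {
  translate([0, 0, 379]) cube([296, 267, 32]);
  translate([20, 20, 0]) cylinder(h = 379, r = 20);
  translate([276, 20, 0]) cylinder(h = 379, r = 20);
  translate([20, 247, 0]) cylinder(h = 379, r = 20);
  translate([276, 247, 0]) cylinder(h = 379, r = 20);
}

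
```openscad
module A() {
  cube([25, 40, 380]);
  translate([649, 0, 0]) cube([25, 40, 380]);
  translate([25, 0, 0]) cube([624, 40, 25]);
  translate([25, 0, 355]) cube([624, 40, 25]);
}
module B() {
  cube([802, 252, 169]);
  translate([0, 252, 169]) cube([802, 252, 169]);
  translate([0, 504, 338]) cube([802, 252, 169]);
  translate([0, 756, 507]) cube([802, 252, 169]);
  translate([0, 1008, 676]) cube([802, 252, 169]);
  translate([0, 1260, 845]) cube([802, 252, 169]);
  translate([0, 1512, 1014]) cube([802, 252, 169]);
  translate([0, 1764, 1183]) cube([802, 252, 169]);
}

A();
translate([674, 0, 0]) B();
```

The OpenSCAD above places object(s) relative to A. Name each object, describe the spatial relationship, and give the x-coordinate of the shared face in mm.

A is a picture frame. B is a staircase. The staircase is against the picture frame's +x side, with their −y faces flush. The x-coordinate of the shared face is 674 mm.

The picture frame's +x face and the staircase's −x face are both at x = 674 mm.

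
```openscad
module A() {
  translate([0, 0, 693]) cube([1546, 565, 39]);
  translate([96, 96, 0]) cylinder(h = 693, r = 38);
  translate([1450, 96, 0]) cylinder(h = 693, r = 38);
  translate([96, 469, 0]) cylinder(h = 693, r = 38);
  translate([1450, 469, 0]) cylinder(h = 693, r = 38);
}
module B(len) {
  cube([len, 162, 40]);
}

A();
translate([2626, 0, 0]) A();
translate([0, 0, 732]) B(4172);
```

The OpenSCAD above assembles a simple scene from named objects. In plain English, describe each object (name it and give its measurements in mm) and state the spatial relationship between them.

A is a table with a 1546×565 mm rectangular top, 39 mm thick, top surface at z = 732 mm, supported by four round legs of 76 mm diameter, each leg's bounding box inset 58 mm from the nearest pair of top edges, running from the floor.

B is a rectangular beam 4172 mm long (x), 162 mm deep (y), 40 mm thick (z).

The beam spans the tops of two tables placed 1080 mm apart, resting at z = 732 mm.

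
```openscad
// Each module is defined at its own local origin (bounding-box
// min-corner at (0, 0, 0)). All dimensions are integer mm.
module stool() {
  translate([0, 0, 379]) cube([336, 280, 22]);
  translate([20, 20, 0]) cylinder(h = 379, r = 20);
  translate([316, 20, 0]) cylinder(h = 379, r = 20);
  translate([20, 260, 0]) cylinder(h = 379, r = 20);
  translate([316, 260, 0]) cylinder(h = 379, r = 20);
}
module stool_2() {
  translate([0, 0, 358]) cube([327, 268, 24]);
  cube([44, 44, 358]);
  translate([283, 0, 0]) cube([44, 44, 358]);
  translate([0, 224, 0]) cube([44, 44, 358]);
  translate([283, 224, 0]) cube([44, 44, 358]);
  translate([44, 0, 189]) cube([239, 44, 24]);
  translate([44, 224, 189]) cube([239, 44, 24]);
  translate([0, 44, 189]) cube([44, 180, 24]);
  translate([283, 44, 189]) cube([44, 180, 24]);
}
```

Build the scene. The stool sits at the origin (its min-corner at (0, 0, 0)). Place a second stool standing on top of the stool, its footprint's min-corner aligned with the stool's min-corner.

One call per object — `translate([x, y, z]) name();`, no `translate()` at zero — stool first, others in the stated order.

stool();
translate([0, 0, 401]) stool_2();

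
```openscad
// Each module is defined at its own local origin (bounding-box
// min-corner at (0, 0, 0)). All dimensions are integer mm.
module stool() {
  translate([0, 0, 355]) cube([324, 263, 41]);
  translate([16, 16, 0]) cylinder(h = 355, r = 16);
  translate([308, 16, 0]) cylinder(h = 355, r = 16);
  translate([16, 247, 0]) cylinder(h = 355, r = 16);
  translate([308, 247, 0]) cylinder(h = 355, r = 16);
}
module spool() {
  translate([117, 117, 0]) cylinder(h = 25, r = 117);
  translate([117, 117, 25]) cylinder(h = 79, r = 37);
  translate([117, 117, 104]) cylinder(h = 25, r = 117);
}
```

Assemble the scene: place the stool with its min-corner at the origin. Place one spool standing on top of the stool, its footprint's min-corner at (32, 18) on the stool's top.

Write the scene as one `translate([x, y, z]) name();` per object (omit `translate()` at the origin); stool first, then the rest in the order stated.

stool();
translate([32, 18, 396]) spool();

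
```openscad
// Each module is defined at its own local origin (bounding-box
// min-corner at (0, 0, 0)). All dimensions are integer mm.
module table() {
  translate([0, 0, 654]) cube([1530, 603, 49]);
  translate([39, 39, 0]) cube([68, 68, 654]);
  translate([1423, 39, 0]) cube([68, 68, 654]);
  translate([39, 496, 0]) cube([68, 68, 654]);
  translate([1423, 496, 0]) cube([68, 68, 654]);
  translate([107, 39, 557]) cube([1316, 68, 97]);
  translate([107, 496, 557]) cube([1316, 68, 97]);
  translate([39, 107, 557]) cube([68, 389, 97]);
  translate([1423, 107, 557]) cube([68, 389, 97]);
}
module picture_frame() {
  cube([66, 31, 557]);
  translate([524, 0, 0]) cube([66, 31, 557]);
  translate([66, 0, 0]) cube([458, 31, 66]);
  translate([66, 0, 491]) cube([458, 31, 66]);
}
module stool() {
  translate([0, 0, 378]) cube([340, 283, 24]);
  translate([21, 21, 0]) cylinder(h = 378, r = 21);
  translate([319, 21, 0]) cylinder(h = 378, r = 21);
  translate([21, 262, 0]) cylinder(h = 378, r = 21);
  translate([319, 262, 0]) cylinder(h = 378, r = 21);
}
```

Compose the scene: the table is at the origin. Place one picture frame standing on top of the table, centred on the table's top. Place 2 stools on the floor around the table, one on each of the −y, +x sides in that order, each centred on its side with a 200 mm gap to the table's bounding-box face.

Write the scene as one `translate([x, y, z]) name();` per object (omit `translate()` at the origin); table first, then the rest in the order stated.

table();
translate([470, 286, 703]) picture_frame();
translate([595, -483, 0]) stool();
translate([1730, 160, 0]) stool();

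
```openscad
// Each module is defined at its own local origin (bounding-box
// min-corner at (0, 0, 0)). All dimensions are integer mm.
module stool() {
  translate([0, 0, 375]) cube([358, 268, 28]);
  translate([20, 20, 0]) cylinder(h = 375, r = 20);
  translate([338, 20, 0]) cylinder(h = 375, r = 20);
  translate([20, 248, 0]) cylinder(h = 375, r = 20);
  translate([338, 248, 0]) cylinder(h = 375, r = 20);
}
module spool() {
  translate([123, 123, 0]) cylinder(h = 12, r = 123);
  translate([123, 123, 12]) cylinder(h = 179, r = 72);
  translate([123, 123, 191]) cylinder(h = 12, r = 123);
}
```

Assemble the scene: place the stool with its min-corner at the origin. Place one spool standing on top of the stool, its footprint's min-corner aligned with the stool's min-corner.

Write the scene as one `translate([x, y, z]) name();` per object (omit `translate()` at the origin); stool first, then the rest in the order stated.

stool();
translate([0, 0, 403]) spool();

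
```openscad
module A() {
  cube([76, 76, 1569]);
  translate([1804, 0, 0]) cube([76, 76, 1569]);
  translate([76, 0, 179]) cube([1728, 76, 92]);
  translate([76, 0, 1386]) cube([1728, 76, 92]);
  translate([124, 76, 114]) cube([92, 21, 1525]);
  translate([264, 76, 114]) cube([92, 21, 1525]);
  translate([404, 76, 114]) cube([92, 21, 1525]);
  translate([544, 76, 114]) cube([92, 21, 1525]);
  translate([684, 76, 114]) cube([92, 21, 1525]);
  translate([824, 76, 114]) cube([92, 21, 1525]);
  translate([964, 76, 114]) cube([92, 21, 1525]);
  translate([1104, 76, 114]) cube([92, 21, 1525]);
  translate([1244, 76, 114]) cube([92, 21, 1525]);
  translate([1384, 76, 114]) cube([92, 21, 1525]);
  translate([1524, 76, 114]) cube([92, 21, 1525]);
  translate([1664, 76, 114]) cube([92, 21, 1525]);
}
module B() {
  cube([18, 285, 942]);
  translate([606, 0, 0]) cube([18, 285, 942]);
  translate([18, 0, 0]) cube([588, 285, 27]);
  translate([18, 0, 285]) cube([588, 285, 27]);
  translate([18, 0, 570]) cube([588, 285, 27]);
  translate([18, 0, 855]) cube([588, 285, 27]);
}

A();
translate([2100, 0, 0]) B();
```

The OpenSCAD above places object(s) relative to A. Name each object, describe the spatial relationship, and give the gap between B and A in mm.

The bookshelf's nearest face is 220 mm from the fence section's +x face.

A is a fence section. B is a bookshelf. The bookshelf is on the floor beside the fence section on its +x side. The gap between the bookshelf and the fence section is 220 mm.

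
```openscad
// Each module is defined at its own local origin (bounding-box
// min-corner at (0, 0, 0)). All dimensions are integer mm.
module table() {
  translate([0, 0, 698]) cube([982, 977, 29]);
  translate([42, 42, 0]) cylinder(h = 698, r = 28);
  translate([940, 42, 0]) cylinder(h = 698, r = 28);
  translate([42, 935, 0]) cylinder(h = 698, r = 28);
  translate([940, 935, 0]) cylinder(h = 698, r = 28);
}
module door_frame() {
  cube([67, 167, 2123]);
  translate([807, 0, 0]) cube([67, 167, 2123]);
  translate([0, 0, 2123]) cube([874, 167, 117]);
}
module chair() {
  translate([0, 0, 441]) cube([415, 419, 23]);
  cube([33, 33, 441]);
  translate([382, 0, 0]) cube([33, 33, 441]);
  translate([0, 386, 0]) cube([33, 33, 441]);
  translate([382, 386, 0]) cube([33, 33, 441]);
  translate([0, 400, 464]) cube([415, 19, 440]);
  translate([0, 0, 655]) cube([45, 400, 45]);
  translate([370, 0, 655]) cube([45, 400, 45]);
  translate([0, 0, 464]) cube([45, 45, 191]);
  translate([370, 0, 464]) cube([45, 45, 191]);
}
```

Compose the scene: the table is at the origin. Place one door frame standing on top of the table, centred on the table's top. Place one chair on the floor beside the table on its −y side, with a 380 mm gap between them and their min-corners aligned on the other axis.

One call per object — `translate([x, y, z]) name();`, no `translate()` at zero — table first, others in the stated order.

table();
translate([54, 405, 727]) door_frame();
translate([0, -799, 0]) chair();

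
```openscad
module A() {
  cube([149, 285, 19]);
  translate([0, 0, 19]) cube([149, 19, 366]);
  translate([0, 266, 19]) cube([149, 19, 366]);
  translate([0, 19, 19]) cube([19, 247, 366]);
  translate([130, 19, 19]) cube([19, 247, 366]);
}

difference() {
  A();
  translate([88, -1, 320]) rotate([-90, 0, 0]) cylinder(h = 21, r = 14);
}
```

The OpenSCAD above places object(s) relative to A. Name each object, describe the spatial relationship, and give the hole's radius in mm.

The subtracted cylinder has r = 14 mm.

A is an open box. The open box has a circular hole through its front wall. The hole's radius is 14 mm.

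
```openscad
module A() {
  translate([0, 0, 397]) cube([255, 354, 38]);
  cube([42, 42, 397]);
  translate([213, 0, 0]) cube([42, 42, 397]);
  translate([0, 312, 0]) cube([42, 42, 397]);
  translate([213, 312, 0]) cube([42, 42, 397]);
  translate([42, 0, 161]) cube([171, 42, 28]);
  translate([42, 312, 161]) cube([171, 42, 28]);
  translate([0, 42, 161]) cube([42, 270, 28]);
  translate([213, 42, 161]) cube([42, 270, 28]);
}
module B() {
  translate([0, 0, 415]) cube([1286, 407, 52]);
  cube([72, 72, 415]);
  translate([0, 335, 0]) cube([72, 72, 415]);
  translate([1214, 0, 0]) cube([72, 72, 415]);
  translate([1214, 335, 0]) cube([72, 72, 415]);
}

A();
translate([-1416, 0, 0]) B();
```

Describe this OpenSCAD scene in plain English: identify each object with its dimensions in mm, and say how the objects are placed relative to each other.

A is a four-legged stool. The seat is a 255×354×38 mm slab whose top surface is at z = 435 mm; four square legs, each 42×42 mm in cross-section, run from the floor (z = 0) to the underside of the seat, each flush with a corner of the seat. Four stretchers, 42 mm wide and 28 mm tall, connect adjacent legs with their undersides at z = 161 mm, each running between the inner faces of the legs it joins and aligned with the legs' outer faces on the other axis.

B is a long wooden bench with a 1286 mm (x) × 407 mm (y) seat, 52 mm thick, its top surface 467 mm above the floor. Four 72 mm square legs at the seat corners, flush with the edges, run from z = 0 to the seat underside.

The bench is on the floor beside the stool on its −x side.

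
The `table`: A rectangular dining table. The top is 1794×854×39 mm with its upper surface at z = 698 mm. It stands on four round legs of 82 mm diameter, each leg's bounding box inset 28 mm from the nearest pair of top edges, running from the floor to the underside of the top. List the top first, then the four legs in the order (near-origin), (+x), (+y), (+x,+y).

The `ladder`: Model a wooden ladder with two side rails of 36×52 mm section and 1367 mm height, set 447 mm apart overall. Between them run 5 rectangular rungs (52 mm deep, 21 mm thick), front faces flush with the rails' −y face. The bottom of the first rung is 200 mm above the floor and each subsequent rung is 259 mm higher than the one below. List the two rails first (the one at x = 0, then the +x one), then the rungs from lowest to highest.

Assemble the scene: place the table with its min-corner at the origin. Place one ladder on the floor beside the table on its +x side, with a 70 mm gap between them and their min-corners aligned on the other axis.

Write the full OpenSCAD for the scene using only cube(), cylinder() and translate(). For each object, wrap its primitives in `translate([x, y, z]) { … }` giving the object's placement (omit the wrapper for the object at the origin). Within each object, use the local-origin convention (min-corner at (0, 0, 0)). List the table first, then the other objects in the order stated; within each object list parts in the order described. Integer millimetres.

translate([0, 0, 659]) cube([1794, 854, 39]);
translate([69, 69, 0]) cylinder(h = 659, r = 41);
translate([1725, 69, 0]) cylinder(h = 659, r = 41);
translate([69, 785, 0]) cylinder(h = 659, r = 41);
translate([1725, 785, 0]) cylinder(h = 659, r = 41);
translate([1864, 0, 0]) {
  cube([36, 52, 1367]);
  translate([411, 0, 0]) cube([36, 52, 1367]);
  translate([36, 0, 200]) cube([375, 52, 21]);
  translate([36, 0, 459]) cube([375, 52, 21]);
  translate([36, 0, 718]) cube([375, 52, 21]);
  translate([36, 0, 977]) cube([375, 52, 21]);
  translate([36, 0, 1236]) cube([375, 52, 21]);
}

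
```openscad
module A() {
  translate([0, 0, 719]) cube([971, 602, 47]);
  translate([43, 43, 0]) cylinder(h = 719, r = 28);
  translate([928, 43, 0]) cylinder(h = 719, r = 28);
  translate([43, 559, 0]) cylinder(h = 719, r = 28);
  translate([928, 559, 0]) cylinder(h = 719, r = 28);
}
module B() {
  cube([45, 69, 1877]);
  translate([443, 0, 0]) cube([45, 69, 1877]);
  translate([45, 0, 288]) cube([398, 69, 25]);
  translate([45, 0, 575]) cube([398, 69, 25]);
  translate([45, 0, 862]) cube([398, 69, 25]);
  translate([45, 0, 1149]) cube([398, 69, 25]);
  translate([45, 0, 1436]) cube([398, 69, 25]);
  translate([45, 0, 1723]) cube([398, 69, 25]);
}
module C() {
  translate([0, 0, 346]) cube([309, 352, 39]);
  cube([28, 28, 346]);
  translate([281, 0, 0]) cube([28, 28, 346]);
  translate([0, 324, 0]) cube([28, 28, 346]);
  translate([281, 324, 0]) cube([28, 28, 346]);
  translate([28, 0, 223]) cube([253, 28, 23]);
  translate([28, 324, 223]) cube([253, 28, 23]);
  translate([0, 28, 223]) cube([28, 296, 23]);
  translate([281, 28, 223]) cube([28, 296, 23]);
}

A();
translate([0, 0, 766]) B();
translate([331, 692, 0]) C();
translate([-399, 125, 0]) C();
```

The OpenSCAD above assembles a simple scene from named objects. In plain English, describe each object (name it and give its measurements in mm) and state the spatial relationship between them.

A is a table with a 971×602 mm rectangular top, 47 mm thick, top surface at z = 766 mm, supported by four round legs of 56 mm diameter, each leg's bounding box inset 15 mm from the nearest pair of top edges, running from the floor.

B is a wooden ladder with two side rails of 45×69 mm section and 1877 mm height, set 488 mm apart overall. Between them run 6 rectangular rungs (69 mm deep, 25 mm thick), front faces flush with the rails' −y face. The bottom of the first rung is 288 mm above the floor and each subsequent rung is 287 mm higher than the one below.

C is a simple wooden stool: a rectangular seat 309 mm (x) by 352 mm (y), 39 mm thick, top face at z = 385 mm, on four square legs, each 28×28 mm in cross-section. The legs rest on z = 0, each flush with a corner of the seat. Four stretchers, 28 mm wide and 23 mm tall, connect adjacent legs with their undersides at z = 223 mm, each running between the inner faces of the legs it joins and aligned with the legs' outer faces on the other axis.

The ladder is on top of the table. Two stools sit around the table at the +y, −x sides.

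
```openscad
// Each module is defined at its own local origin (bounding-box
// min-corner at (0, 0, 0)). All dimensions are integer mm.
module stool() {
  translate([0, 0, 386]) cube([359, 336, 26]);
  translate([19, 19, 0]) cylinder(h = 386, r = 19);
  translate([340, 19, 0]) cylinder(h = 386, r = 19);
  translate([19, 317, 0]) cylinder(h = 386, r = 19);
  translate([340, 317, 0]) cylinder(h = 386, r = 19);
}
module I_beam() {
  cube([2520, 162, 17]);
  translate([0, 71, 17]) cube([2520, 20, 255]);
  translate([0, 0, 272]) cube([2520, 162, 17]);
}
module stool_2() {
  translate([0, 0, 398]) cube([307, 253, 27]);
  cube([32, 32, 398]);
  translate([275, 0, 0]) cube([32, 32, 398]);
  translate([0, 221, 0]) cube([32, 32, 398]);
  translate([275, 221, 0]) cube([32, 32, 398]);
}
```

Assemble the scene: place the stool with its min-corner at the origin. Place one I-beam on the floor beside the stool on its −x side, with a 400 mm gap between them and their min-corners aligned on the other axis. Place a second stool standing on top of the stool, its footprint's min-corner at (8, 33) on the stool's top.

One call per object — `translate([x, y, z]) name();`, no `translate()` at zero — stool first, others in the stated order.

stool();
translate([-2920, 0, 0]) I_beam();
translate([8, 33, 412]) stool_2();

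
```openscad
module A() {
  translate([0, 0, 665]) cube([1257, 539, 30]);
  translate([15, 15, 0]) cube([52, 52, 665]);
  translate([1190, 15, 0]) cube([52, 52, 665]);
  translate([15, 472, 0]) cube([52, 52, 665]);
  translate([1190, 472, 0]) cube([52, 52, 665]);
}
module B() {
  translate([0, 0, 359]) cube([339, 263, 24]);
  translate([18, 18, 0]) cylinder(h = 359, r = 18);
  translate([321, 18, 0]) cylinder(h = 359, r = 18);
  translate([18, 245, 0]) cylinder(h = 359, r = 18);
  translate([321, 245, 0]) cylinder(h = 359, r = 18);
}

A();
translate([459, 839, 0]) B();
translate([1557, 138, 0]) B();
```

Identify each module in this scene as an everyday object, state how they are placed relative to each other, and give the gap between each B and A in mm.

A is a table. B is a stool. Two stools sit around the table at the +y, +x sides. The gap between each stool and the table is 300 mm.

Each stool's nearest face is 300 mm from the table's bounding box.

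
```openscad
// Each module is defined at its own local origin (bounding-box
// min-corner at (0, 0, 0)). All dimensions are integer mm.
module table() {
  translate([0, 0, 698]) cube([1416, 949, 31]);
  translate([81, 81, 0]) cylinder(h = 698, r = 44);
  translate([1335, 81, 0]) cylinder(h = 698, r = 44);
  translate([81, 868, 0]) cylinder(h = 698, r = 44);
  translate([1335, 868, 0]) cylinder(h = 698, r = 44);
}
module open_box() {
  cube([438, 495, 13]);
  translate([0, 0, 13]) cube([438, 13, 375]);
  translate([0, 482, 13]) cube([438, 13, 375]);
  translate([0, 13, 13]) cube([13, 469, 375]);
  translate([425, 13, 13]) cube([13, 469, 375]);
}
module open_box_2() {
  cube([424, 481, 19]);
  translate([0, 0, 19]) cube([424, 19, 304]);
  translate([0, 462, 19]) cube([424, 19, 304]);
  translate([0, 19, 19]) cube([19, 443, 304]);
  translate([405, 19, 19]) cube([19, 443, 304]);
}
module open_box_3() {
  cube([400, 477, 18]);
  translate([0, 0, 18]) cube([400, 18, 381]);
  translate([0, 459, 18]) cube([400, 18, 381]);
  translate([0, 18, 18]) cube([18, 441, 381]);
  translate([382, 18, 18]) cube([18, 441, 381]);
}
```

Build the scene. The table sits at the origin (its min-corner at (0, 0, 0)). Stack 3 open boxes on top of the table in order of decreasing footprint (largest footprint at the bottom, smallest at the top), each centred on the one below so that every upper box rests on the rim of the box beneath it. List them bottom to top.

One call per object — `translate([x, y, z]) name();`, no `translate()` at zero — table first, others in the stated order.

table();
translate([489, 227, 729]) open_box();
translate([496, 234, 1117]) open_box_2();
translate([508, 236, 1440]) open_box_3();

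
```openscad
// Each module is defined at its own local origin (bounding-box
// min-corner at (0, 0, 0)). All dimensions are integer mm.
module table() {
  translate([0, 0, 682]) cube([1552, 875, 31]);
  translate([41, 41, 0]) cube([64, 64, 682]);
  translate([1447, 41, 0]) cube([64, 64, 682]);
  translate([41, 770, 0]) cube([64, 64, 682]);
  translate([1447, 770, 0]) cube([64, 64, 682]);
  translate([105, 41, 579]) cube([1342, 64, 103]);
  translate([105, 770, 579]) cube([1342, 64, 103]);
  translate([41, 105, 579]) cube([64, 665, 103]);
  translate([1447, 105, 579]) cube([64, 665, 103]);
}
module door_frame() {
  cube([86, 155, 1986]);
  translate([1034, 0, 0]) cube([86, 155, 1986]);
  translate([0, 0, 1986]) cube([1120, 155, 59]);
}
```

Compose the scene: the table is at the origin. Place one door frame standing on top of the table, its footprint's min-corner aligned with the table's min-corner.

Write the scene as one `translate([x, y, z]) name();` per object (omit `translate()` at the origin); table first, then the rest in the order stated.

table();
translate([0, 0, 713]) door_frame();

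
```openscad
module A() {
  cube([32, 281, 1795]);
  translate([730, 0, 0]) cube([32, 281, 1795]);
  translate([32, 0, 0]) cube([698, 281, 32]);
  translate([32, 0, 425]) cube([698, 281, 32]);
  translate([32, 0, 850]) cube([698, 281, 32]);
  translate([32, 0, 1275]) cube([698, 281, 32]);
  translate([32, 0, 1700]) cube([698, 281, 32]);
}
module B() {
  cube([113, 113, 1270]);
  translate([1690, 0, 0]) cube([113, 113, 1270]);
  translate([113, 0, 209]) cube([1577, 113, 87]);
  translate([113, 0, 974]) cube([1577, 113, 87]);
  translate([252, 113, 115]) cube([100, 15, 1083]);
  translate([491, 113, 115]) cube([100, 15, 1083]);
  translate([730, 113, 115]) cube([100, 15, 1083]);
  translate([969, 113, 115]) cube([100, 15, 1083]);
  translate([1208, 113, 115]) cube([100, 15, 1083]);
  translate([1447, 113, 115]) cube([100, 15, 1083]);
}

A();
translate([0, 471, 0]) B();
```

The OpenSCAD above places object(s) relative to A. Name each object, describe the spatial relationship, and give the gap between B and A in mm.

A is a bookshelf. B is a fence section. The fence section is on the floor beside the bookshelf on its +y side. The gap between the fence section and the bookshelf is 190 mm.

The fence section's nearest face is 190 mm from the bookshelf's +y face.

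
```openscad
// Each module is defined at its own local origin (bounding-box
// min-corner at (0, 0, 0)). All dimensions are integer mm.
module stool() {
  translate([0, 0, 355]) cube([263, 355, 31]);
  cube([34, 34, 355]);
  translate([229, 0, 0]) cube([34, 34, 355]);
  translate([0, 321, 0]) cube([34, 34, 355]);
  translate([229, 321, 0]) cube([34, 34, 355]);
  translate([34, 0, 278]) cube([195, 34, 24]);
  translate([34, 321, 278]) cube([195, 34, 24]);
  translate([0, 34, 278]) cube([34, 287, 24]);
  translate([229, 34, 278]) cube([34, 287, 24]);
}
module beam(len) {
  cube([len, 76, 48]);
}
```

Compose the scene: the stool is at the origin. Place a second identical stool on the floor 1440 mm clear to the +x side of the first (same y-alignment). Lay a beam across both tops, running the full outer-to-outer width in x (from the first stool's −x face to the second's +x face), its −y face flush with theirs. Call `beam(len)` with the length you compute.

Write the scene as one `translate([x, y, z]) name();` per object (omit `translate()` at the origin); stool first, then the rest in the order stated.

stool();
translate([1703, 0, 0]) stool();
translate([0, 0, 386]) beam(1966);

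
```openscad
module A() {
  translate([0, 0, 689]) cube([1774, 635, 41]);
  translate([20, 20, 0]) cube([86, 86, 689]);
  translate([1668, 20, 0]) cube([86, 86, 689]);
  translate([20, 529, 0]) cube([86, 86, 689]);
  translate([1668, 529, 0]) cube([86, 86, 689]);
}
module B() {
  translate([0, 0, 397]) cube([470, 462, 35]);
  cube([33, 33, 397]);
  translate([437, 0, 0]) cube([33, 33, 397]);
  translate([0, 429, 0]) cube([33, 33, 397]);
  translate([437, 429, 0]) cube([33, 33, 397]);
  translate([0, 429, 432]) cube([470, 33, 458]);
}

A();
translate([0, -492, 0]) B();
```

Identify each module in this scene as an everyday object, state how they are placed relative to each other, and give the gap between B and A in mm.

A is a table. B is a chair. The chair is on the floor beside the table on its −y side. The gap between the chair and the table is 30 mm.

The chair's nearest face is 30 mm from the table's −y face.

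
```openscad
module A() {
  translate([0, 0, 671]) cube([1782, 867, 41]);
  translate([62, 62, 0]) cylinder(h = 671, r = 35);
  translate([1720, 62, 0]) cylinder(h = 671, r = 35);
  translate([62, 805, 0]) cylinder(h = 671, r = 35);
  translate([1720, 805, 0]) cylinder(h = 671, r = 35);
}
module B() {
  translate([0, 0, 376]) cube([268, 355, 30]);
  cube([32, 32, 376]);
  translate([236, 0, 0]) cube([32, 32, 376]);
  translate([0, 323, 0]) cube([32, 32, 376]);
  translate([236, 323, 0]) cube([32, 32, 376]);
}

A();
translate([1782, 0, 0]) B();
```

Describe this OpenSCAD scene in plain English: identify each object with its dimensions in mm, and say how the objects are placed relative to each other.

A is a table: top 1782 mm (x) × 867 mm (y), 41 mm thick, upper face at z = 712 mm, on four round legs of 70 mm diameter, each leg's bounding box inset 27 mm from the nearest pair of top edges, running from z = 0 to the bottom of the top.

B is a four-legged stool. The seat is 268×355 mm, 30 mm thick, top at z = 406 mm. It stands on four square legs, each 32×32 mm in cross-section, from z = 0 to the seat underside, each flush with a corner of the seat.

The stool is against the table's +x side, with their −y faces flush.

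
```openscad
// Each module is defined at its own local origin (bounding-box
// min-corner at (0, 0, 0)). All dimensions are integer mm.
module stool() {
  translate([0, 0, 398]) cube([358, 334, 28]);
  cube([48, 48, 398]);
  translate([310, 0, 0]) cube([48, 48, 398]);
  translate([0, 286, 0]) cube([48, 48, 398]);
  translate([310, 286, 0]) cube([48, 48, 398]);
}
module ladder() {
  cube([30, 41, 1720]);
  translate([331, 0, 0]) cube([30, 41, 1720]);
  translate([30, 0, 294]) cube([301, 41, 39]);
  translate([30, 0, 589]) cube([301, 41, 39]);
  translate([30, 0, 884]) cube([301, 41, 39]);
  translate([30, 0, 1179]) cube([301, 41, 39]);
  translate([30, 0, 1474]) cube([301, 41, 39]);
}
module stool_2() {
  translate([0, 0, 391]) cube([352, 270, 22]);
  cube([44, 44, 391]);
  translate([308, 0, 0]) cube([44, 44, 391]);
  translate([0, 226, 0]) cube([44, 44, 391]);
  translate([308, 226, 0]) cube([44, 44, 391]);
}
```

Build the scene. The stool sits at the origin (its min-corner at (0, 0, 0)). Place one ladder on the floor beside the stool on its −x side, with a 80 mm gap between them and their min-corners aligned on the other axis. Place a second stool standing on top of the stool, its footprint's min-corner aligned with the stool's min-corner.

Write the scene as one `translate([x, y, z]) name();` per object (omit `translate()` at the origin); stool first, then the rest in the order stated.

stool();
translate([-441, 0, 0]) ladder();
translate([0, 0, 426]) stool_2();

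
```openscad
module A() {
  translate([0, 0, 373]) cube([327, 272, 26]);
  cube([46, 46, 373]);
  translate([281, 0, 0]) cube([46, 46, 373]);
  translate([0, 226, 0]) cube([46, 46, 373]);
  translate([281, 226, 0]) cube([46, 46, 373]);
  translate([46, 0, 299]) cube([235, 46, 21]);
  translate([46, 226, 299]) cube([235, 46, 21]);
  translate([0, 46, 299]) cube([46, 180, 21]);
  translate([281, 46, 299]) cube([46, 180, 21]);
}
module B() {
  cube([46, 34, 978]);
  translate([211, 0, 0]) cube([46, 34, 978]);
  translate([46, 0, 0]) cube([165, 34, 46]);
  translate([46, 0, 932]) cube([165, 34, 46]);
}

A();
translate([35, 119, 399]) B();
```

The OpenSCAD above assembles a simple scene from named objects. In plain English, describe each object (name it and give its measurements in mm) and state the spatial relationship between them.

A is a four-legged stool. The seat is 327×272 mm, 26 mm thick, top at z = 399 mm. It stands on four square legs, each 46×46 mm in cross-section, from z = 0 to the seat underside, each flush with a corner of the seat. Four stretchers, 46 mm wide and 21 mm tall, connect adjacent legs with their undersides at z = 299 mm, each running between the inner faces of the legs it joins and aligned with the legs' outer faces on the other axis.

B is a picture frame with a 165×886 mm rectangular opening (x by z) and a uniform 46 mm border on every side. Frame depth is 34 mm along y. It is built from two vertical stiles running the full outside height and two horizontal rails spanning the gap between the stiles.

The picture frame is on top of the stool, centred.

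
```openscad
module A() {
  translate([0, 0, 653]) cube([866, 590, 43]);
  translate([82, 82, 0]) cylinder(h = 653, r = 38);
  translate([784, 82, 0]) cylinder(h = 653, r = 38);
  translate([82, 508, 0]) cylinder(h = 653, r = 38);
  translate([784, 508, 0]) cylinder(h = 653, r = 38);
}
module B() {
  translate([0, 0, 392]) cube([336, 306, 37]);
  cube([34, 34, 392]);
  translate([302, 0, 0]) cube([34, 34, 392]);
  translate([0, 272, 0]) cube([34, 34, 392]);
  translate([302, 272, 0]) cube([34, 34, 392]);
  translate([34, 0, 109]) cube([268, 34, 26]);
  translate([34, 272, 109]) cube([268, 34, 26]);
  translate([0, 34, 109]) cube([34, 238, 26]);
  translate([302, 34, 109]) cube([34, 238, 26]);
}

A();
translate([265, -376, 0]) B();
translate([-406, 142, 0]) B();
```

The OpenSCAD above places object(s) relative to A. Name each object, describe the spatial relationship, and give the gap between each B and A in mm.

A is a table. B is a stool. Two stools sit around the table at the −y, −x sides. The gap between each stool and the table is 70 mm.

Each stool's nearest face is 70 mm from the table's bounding box.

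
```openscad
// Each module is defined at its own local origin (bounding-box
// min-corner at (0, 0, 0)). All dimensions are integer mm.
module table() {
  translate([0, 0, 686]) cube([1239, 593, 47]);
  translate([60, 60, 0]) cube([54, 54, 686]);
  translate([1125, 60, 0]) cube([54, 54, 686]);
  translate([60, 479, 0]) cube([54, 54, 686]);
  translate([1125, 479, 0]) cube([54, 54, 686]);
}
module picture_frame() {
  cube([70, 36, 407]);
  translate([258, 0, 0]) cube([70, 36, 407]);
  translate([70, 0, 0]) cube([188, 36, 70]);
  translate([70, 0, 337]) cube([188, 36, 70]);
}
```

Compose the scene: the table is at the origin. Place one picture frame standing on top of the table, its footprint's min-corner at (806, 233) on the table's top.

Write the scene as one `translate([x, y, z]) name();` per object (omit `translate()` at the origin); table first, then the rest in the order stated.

table();
translate([806, 233, 733]) picture_frame();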